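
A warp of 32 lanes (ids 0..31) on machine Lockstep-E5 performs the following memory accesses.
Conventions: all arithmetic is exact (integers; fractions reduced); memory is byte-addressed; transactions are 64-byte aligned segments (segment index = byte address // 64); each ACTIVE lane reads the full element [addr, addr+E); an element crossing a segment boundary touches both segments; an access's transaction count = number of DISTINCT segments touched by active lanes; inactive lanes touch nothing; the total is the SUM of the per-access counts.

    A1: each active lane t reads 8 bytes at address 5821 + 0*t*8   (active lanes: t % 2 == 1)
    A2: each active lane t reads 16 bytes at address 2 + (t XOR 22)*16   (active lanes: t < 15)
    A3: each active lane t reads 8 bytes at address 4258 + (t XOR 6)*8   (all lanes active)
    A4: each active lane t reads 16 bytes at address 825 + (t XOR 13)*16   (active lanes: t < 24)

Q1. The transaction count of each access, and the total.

A1: 2 transactions
A2: 5 transactions
A3: 5 transactions
A4: 8 transactions

Answer: 2,5,5,8; total 20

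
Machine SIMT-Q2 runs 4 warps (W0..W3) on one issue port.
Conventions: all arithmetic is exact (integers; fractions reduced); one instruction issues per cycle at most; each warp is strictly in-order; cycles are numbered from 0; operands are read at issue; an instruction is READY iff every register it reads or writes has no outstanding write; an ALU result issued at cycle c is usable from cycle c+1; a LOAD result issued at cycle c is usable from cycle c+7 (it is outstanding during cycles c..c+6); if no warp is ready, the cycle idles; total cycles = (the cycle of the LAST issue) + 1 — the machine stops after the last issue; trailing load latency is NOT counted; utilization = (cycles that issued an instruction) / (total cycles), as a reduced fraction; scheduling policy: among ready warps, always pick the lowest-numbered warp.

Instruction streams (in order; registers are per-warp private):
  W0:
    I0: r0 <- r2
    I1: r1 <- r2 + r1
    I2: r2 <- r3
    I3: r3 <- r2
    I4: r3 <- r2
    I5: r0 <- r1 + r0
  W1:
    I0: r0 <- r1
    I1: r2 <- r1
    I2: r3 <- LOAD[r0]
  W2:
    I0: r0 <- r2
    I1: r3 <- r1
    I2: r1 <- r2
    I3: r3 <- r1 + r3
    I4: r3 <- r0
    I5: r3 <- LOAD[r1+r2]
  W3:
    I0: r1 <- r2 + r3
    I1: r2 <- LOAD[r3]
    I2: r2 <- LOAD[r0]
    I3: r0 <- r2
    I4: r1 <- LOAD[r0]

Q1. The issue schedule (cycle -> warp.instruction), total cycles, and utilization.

cycle 0: W0.I0
cycle 1: W0.I1
cycle 2: W0.I2
cycle 3: W0.I3
cycle 4: W0.I4
cycle 5: W0.I5
cycle 6: W1.I0
cycle 7: W1.I1
cycle 8: W1.I2
cycle 9: W2.I0
cycle 10: W2.I1
cycle 11: W2.I2
cycle 12: W2.I3
cycle 13: W2.I4
cycle 14: W2.I5
cycle 15: W3.I0
cycle 16: W3.I1
cycle 17: idle
cycle 18: idle
cycle 19: idle
cycle 20: idle
cycle 21: idle
cycle 22: idle
cycle 23: W3.I2
cycle 24: idle
cycle 25: idle
cycle 26: idle
cycle 27: idle
cycle 28: idle
cycle 29: idle
cycle 30: W3.I3
cycle 31: W3.I4

Answer: 32 cycles, utilization 5/8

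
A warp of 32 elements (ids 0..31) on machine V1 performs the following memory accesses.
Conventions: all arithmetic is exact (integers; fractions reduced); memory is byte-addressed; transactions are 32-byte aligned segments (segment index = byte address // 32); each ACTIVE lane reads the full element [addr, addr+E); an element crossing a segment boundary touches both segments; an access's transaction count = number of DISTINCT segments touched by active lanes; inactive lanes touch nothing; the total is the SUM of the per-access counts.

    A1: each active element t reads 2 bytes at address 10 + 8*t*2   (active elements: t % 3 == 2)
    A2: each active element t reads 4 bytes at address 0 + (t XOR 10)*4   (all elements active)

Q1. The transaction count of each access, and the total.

A1: 10 transactions
A2: 4 transactions

Answer: 10,4; total 14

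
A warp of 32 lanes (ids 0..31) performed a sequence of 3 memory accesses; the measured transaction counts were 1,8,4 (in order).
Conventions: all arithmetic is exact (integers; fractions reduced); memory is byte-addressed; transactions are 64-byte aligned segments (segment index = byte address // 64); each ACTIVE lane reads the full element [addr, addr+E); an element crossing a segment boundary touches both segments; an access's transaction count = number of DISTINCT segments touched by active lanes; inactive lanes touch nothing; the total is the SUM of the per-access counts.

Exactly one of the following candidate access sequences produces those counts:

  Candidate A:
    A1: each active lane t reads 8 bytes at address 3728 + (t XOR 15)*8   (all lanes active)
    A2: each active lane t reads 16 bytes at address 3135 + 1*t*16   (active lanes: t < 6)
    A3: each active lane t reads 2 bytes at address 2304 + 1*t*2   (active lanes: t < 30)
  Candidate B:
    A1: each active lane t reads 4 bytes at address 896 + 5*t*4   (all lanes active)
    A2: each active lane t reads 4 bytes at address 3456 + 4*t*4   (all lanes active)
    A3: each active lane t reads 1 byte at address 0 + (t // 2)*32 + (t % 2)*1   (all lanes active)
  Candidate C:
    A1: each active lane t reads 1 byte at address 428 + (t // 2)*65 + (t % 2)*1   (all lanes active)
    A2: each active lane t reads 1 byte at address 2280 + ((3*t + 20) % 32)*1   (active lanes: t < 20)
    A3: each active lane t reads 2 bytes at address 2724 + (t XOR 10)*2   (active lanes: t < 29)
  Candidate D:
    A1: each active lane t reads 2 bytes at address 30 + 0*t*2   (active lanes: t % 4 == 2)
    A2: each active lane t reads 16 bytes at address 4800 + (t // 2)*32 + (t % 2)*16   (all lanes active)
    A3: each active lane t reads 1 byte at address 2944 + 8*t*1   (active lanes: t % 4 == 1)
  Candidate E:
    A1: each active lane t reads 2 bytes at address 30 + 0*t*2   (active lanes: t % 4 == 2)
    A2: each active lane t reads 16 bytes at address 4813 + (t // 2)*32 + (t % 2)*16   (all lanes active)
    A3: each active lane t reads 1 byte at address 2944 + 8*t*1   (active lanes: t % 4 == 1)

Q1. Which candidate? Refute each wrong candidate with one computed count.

A: A1 gives 5 transactions, not 1
B: A1 gives 10 transactions, not 1
C: A1 gives 16 transactions, not 1
E: A2 gives 9 transactions, not 8
D: all counts match (1,8,4)

Answer: D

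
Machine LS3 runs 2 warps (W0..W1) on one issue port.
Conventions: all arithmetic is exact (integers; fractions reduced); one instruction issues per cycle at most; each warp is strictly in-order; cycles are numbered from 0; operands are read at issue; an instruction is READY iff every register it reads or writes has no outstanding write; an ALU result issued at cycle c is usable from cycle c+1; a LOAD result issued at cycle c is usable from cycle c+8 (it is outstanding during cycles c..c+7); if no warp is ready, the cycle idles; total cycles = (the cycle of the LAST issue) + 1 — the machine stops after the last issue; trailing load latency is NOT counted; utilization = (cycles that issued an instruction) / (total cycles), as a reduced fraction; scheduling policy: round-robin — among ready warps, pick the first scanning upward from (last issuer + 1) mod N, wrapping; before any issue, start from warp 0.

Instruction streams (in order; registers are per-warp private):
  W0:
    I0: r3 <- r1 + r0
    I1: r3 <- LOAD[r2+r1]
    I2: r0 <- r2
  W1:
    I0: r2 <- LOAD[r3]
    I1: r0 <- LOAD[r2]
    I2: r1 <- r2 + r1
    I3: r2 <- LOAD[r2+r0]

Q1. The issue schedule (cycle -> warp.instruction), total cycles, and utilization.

cycle 0: W0.I0
cycle 1: W1.I0
cycle 2: W0.I1
cycle 3: W0.I2
cycle 4: idle
cycle 5: idle
cycle 6: idle
cycle 7: idle
cycle 8: idle
cycle 9: W1.I1
cycle 10: W1.I2
cycle 11: idle
cycle 12: idle
cycle 13: idle
cycle 14: idle
cycle 15: idle
cycle 16: idle
cycle 17: W1.I3

Answer: 18 cycles, utilization 7/18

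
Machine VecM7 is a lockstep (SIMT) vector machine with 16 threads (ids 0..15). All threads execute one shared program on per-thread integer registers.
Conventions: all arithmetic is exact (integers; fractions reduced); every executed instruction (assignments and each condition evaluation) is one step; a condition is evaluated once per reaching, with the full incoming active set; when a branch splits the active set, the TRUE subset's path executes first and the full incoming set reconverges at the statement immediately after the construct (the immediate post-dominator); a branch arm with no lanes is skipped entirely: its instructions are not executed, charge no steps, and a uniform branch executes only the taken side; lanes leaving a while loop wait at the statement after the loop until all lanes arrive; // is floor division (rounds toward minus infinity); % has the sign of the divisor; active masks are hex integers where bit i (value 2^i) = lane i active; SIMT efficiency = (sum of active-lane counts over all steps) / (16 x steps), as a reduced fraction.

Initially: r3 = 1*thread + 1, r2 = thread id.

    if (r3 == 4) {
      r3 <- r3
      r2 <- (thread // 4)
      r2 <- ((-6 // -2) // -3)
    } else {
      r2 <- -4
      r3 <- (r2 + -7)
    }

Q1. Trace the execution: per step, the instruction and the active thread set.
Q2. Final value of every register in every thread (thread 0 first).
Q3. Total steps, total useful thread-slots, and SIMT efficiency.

step 0: eval (r3 == 4)               0xffff
step 1: r3 <- r3                     0x0008
step 2: r2 <- (thread // 4)          0x0008
step 3: r2 <- ((-6 // -2) // -3)     0x0008
step 4: r2 <- -4                     0xfff7
step 5: r3 <- (r2 + -7)              0xfff7

Answer: 6 steps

r3: -11,-11,-11,4,-11,-11,-11,-11,-11,-11,-11,-11,-11,-11,-11,-11
r2: -4,-4,-4,-1,-4,-4,-4,-4,-4,-4,-4,-4,-4,-4,-4,-4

steps = 6; useful = 49; efficiency = 49/96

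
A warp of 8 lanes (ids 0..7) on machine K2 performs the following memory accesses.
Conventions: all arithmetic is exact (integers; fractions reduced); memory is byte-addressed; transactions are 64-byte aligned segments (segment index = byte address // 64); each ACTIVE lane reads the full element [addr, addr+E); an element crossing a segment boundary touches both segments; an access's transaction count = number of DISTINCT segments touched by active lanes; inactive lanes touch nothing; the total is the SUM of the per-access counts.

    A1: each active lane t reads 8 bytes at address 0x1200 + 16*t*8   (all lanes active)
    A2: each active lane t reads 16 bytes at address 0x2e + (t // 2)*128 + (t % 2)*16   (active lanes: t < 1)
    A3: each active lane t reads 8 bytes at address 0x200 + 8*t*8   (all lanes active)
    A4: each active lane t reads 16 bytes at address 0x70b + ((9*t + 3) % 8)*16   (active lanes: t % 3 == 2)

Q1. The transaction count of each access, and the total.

A1: 8 transactions
A2: 1 transaction
A3: 8 transactions
A4: 2 transactions

Answer: 8,1,8,2; total 19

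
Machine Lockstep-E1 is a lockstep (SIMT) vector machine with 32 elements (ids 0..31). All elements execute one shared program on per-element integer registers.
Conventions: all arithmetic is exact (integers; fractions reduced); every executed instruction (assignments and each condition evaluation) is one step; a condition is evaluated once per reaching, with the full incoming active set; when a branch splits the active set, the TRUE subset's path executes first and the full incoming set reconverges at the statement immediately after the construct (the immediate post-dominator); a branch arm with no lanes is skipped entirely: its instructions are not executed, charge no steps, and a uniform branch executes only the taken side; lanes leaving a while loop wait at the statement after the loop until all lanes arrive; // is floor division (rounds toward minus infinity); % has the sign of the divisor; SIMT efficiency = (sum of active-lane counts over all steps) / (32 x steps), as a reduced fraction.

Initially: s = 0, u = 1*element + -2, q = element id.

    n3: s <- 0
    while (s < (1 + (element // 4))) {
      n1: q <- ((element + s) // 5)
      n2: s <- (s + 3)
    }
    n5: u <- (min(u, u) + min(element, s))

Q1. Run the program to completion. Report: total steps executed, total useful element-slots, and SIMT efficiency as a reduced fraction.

Answer: 12 steps, 276 useful, 23/32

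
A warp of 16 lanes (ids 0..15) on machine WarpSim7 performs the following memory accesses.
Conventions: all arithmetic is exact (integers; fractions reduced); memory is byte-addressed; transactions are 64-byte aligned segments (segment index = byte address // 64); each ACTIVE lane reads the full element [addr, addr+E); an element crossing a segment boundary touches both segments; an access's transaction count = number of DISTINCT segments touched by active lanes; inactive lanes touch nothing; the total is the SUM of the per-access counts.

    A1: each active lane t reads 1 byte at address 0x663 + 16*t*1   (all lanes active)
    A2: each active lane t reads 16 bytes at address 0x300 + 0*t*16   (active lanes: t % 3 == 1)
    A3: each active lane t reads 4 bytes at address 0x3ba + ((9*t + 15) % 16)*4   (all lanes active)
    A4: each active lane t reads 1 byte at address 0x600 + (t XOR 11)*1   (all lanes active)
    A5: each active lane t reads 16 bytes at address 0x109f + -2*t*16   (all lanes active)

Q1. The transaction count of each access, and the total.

A1: 5 transactions
A2: 1 transaction
A3: 2 transactions
A4: 1 transaction
A5: 9 transactions

Answer: 5,1,2,1,9; total 18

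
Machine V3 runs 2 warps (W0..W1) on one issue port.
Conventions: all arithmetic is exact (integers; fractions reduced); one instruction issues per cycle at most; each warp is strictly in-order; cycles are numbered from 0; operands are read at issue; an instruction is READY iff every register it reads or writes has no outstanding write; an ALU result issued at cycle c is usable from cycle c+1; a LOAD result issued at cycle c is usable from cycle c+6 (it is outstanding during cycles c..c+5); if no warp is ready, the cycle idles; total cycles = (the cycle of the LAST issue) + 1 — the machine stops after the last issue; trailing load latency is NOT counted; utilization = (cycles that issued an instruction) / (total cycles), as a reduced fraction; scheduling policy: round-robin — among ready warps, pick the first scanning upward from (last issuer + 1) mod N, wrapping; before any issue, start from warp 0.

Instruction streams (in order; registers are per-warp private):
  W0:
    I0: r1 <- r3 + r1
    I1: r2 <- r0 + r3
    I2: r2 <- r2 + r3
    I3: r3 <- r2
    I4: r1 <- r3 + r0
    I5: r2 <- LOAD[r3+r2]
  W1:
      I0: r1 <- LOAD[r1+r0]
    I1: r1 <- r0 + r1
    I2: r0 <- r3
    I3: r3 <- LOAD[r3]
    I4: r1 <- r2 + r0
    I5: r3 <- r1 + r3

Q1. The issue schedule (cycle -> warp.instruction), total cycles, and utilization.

cycle 0: W0.I0
cycle 1: W1.I0
cycle 2: W0.I1
cycle 3: W0.I2
cycle 4: W0.I3
cycle 5: W0.I4
cycle 6: W0.I5
cycle 7: W1.I1
cycle 8: W1.I2
cycle 9: W1.I3
cycle 10: W1.I4
cycle 11: idle
cycle 12: idle
cycle 13: idle
cycle 14: idle
cycle 15: W1.I5

Answer: 16 cycles, utilization 3/4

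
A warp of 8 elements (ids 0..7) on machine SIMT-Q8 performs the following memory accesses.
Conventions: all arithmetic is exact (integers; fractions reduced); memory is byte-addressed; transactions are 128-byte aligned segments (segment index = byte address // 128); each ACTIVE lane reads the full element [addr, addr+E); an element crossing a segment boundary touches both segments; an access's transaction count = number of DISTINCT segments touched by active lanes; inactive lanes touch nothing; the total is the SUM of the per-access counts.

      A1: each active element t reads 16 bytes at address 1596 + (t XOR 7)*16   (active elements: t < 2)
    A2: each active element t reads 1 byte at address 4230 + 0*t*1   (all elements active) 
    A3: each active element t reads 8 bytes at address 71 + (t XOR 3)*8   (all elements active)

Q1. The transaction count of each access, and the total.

A1: 1 transaction
A2: 1 transaction
A3: 2 transactions

Answer: 1,1,2; total 4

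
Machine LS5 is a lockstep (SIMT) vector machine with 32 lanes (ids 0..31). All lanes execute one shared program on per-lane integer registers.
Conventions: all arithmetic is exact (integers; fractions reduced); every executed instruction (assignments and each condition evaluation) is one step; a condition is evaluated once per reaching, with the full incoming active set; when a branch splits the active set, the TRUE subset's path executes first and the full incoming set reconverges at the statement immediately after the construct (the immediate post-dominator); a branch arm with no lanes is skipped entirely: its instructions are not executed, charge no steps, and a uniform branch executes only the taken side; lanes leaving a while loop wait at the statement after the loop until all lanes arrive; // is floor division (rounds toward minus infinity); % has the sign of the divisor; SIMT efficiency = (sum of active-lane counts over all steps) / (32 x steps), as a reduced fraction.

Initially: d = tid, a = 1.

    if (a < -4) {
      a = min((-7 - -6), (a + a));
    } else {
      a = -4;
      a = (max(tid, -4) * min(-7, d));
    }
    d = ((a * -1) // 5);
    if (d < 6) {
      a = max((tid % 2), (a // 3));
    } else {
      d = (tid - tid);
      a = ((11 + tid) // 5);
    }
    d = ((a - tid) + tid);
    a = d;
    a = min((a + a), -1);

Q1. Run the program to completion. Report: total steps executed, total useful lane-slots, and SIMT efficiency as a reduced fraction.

Answer: 11 steps, 315 useful, 315/352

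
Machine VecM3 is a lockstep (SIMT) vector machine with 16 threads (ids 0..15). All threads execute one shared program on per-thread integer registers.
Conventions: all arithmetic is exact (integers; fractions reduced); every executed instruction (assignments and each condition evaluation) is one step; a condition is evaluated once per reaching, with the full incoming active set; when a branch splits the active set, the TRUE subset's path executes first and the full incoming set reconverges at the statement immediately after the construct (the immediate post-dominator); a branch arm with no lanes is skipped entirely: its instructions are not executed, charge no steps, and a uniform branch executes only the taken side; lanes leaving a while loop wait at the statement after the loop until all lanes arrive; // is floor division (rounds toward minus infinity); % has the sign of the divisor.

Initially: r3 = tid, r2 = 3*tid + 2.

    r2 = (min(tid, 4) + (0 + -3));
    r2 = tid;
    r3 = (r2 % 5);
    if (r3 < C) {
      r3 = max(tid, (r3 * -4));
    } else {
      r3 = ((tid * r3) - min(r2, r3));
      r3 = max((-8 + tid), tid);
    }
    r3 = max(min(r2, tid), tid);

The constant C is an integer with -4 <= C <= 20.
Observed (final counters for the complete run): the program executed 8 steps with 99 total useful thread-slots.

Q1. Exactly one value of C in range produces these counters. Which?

Answer: C = 4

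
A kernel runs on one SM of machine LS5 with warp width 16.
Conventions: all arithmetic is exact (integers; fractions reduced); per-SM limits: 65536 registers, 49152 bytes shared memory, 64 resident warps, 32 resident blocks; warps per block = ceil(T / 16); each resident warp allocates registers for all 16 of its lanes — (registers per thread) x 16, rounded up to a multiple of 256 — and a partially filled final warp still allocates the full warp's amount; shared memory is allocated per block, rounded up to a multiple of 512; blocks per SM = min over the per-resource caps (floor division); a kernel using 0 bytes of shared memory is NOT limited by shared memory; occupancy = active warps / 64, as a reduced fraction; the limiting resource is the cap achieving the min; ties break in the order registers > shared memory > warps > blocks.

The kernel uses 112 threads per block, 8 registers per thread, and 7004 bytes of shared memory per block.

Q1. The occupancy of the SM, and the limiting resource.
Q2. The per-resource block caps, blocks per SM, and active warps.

Answer: occupancy 21/32, limited by shared memory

registers: 36 blocks
shared memory: 6 blocks
warps: 9 blocks
blocks: 32 blocks

Answer: 6 blocks, 42 active warps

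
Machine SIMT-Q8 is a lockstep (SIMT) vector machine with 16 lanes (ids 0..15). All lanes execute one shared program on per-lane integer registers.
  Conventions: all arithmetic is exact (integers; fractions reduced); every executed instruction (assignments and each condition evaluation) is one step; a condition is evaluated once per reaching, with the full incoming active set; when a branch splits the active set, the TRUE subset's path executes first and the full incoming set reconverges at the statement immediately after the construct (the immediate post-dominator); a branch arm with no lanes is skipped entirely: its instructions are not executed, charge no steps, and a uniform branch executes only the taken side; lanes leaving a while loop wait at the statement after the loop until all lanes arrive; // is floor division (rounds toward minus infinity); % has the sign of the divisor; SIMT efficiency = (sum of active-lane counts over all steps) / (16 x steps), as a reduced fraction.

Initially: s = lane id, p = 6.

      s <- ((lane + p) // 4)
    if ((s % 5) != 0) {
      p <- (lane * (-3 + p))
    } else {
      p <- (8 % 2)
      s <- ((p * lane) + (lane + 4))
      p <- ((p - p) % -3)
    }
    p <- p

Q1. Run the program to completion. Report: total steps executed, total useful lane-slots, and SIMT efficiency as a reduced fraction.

Answer: 7 steps, 68 useful, 17/28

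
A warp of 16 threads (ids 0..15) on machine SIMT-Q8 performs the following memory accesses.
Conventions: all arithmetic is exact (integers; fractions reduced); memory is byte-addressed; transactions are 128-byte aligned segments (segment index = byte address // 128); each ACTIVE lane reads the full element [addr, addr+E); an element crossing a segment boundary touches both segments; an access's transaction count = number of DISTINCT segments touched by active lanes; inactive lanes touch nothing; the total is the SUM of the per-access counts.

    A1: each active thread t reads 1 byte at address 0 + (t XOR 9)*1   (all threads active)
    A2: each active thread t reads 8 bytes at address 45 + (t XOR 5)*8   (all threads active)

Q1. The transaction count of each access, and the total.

A1: 1 transaction
A2: 2 transactions

Answer: 1,2; total 3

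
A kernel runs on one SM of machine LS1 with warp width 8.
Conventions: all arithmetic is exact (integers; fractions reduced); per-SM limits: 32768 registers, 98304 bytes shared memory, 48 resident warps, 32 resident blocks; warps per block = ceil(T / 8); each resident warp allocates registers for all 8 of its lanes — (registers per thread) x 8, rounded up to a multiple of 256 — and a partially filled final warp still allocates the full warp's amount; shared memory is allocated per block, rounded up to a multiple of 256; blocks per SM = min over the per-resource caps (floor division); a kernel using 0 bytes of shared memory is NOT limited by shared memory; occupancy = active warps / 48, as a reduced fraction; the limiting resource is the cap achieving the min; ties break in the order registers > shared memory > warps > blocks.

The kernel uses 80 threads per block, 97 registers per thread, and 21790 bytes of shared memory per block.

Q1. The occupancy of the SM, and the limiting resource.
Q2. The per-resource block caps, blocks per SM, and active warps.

Answer: occupancy 5/8, limited by registers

registers: 3 blocks
shared memory: 4 blocks
warps: 4 blocks
blocks: 32 blocks

Answer: 3 blocks, 30 active warps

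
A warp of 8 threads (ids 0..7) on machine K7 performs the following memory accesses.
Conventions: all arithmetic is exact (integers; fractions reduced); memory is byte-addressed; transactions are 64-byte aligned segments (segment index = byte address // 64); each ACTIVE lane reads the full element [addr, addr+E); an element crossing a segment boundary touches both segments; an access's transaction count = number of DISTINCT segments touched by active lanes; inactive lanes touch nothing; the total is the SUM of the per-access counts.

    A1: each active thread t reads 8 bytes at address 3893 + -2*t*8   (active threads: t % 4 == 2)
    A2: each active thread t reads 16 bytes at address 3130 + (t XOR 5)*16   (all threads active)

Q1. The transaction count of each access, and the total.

A1: 2 transactions
A2: 3 transactions

Answer: 2,3; total 5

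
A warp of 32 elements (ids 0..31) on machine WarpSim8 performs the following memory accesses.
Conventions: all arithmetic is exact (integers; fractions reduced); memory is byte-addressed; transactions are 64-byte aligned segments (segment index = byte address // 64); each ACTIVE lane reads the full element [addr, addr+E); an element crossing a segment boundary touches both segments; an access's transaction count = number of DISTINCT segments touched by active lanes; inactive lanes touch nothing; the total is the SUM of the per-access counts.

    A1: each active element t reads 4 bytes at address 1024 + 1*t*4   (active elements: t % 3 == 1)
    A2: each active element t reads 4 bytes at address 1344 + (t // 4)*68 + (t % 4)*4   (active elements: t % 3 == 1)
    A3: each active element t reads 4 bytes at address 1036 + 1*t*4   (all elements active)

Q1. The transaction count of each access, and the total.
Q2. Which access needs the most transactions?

A1: 2 transactions
A2: 8 transactions
A3: 3 transactions

Answer: 2,8,3; total 13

Answer: A2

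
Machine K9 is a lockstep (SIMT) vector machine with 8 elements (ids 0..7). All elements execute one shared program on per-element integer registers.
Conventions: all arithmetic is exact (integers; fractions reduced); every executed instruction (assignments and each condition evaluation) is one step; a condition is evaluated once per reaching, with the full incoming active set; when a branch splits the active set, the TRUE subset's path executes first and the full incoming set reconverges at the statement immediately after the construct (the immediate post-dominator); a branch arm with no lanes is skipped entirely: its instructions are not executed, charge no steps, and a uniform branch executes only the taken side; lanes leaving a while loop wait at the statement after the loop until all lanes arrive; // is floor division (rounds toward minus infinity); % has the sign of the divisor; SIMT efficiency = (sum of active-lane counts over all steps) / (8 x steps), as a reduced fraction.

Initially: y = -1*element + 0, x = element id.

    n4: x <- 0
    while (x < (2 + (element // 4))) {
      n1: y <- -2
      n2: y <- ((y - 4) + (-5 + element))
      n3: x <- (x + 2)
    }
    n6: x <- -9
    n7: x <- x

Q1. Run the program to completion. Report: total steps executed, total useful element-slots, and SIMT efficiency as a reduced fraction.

Answer: 12 steps, 80 useful, 5/6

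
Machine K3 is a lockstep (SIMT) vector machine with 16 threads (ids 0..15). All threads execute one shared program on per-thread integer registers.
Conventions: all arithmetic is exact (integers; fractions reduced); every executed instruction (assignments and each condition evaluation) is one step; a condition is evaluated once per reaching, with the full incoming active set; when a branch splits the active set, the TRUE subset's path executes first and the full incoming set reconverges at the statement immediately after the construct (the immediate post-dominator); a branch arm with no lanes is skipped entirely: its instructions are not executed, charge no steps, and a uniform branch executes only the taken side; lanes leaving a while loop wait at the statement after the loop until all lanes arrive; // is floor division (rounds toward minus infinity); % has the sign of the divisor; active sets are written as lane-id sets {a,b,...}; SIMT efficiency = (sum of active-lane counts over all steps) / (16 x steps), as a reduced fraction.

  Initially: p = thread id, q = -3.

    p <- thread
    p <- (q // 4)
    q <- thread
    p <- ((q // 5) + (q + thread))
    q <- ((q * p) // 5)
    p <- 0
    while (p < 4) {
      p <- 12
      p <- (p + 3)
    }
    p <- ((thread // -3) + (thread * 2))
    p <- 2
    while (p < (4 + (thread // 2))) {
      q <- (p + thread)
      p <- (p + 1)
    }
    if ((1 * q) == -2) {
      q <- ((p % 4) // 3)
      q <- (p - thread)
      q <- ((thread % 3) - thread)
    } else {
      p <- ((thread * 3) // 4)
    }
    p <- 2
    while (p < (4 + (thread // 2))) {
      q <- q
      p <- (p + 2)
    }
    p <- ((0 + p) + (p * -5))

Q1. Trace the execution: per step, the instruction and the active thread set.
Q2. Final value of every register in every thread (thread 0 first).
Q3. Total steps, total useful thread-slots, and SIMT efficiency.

step 0: p <- thread                  {0,1,2,3,4,5,6,7,8,9,10,11,12,13,14,15}
step 1: p <- (q // 4)                {0,1,2,3,4,5,6,7,8,9,10,11,12,13,14,15}
step 2: q <- thread                  {0,1,2,3,4,5,6,7,8,9,10,11,12,13,14,15}
step 3: p <- ((q // 5) + (q + thread)) {0,1,2,3,4,5,6,7,8,9,10,11,12,13,14,15}
step 4: q <- ((q * p) // 5)          {0,1,2,3,4,5,6,7,8,9,10,11,12,13,14,15}
step 5: p <- 0                       {0,1,2,3,4,5,6,7,8,9,10,11,12,13,14,15}
step 6: eval (p < 4)                 {0,1,2,3,4,5,6,7,8,9,10,11,12,13,14,15}
step 7: p <- 12                      {0,1,2,3,4,5,6,7,8,9,10,11,12,13,14,15}
step 8: p <- (p + 3)                 {0,1,2,3,4,5,6,7,8,9,10,11,12,13,14,15}
step 9: eval (p < 4)                 {0,1,2,3,4,5,6,7,8,9,10,11,12,13,14,15}
step 10: p <- ((thread // -3) + (thread * 2)) {0,1,2,3,4,5,6,7,8,9,10,11,12,13,14,15}
step 11: p <- 2                       {0,1,2,3,4,5,6,7,8,9,10,11,12,13,14,15}
step 12: eval (p < (4 + (thread // 2))) {0,1,2,3,4,5,6,7,8,9,10,11,12,13,14,15}
step 13: q <- (p + thread)            {0,1,2,3,4,5,6,7,8,9,10,11,12,13,14,15}
step 14: p <- (p + 1)                 {0,1,2,3,4,5,6,7,8,9,10,11,12,13,14,15}
step 15: eval (p < (4 + (thread // 2))) {0,1,2,3,4,5,6,7,8,9,10,11,12,13,14,15}
step 16: q <- (p + thread)            {0,1,2,3,4,5,6,7,8,9,10,11,12,13,14,15}
step 17: p <- (p + 1)                 {0,1,2,3,4,5,6,7,8,9,10,11,12,13,14,15}
step 18: eval (p < (4 + (thread // 2))) {0,1,2,3,4,5,6,7,8,9,10,11,12,13,14,15}
step 19: q <- (p + thread)            {2,3,4,5,6,7,8,9,10,11,12,13,14,15}
step 20: p <- (p + 1)                 {2,3,4,5,6,7,8,9,10,11,12,13,14,15}
step 21: eval (p < (4 + (thread // 2))) {2,3,4,5,6,7,8,9,10,11,12,13,14,15}
step 22: q <- (p + thread)            {4,5,6,7,8,9,10,11,12,13,14,15}
step 23: p <- (p + 1)                 {4,5,6,7,8,9,10,11,12,13,14,15}
step 24: eval (p < (4 + (thread // 2))) {4,5,6,7,8,9,10,11,12,13,14,15}
step 25: q <- (p + thread)            {6,7,8,9,10,11,12,13,14,15}
step 26: p <- (p + 1)                 {6,7,8,9,10,11,12,13,14,15}
step 27: eval (p < (4 + (thread // 2))) {6,7,8,9,10,11,12,13,14,15}
step 28: q <- (p + thread)            {8,9,10,11,12,13,14,15}
step 29: p <- (p + 1)                 {8,9,10,11,12,13,14,15}
step 30: eval (p < (4 + (thread // 2))) {8,9,10,11,12,13,14,15}
step 31: q <- (p + thread)            {10,11,12,13,14,15}
step 32: p <- (p + 1)                 {10,11,12,13,14,15}
step 33: eval (p < (4 + (thread // 2))) {10,11,12,13,14,15}
step 34: q <- (p + thread)            {12,13,14,15}
step 35: p <- (p + 1)                 {12,13,14,15}
step 36: eval (p < (4 + (thread // 2))) {12,13,14,15}
step 37: q <- (p + thread)            {14,15}
step 38: p <- (p + 1)                 {14,15}
step 39: eval (p < (4 + (thread // 2))) {14,15}
step 40: eval ((1 * q) == -2)         {0,1,2,3,4,5,6,7,8,9,10,11,12,13,14,15}
step 41: p <- ((thread * 3) // 4)     {0,1,2,3,4,5,6,7,8,9,10,11,12,13,14,15}
step 42: p <- 2                       {0,1,2,3,4,5,6,7,8,9,10,11,12,13,14,15}
step 43: eval (p < (4 + (thread // 2))) {0,1,2,3,4,5,6,7,8,9,10,11,12,13,14,15}
step 44: q <- q                       {0,1,2,3,4,5,6,7,8,9,10,11,12,13,14,15}
step 45: p <- (p + 2)                 {0,1,2,3,4,5,6,7,8,9,10,11,12,13,14,15}
step 46: eval (p < (4 + (thread // 2))) {0,1,2,3,4,5,6,7,8,9,10,11,12,13,14,15}
step 47: q <- q                       {2,3,4,5,6,7,8,9,10,11,12,13,14,15}
step 48: p <- (p + 2)                 {2,3,4,5,6,7,8,9,10,11,12,13,14,15}
step 49: eval (p < (4 + (thread // 2))) {2,3,4,5,6,7,8,9,10,11,12,13,14,15}
step 50: q <- q                       {6,7,8,9,10,11,12,13,14,15}
step 51: p <- (p + 2)                 {6,7,8,9,10,11,12,13,14,15}
step 52: eval (p < (4 + (thread // 2))) {6,7,8,9,10,11,12,13,14,15}
step 53: q <- q                       {10,11,12,13,14,15}
step 54: p <- (p + 2)                 {10,11,12,13,14,15}
step 55: eval (p < (4 + (thread // 2))) {10,11,12,13,14,15}
step 56: q <- q                       {14,15}
step 57: p <- (p + 2)                 {14,15}
step 58: eval (p < (4 + (thread // 2))) {14,15}
step 59: p <- ((0 + p) + (p * -5))    {0,1,2,3,4,5,6,7,8,9,10,11,12,13,14,15}

Answer: 60 steps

p: -16,-16,-24,-24,-24,-24,-32,-32,-32,-32,-40,-40,-40,-40,-48,-48
q: 3,4,6,7,9,10,12,13,15,16,18,19,21,22,24,25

steps = 60; useful = 696; efficiency = 696/960 = 29/40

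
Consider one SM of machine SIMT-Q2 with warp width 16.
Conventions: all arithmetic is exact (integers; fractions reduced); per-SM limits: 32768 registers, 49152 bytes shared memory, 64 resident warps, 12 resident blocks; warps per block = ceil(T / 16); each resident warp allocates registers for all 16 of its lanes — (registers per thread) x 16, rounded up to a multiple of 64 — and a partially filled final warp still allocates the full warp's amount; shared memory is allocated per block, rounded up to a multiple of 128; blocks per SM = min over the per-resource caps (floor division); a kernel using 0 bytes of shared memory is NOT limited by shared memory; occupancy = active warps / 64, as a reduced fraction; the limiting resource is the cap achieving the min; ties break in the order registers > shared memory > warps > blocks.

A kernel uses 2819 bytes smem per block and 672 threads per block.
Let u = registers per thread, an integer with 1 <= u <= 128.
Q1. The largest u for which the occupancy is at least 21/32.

Answer: u = 48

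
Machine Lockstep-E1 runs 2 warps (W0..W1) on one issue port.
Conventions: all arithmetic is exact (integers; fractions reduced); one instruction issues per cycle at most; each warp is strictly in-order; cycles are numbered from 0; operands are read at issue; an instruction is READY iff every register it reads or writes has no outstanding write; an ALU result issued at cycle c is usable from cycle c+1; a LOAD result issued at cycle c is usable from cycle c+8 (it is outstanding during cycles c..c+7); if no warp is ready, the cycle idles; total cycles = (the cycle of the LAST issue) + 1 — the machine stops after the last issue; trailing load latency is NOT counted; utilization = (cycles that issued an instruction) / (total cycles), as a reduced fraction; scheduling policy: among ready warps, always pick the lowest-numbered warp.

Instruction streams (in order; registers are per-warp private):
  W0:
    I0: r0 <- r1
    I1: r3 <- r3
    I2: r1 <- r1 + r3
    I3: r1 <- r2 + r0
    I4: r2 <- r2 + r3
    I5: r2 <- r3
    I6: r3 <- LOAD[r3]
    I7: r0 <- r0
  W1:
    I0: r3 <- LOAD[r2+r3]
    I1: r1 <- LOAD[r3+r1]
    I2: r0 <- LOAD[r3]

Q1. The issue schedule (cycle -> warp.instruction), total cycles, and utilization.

cycle 0: W0.I0
cycle 1: W0.I1
cycle 2: W0.I2
cycle 3: W0.I3
cycle 4: W0.I4
cycle 5: W0.I5
cycle 6: W0.I6
cycle 7: W0.I7
cycle 8: W1.I0
cycle 9: idle
cycle 10: idle
cycle 11: idle
cycle 12: idle
cycle 13: idle
cycle 14: idle
cycle 15: idle
cycle 16: W1.I1
cycle 17: W1.I2

Answer: 18 cycles, utilization 11/18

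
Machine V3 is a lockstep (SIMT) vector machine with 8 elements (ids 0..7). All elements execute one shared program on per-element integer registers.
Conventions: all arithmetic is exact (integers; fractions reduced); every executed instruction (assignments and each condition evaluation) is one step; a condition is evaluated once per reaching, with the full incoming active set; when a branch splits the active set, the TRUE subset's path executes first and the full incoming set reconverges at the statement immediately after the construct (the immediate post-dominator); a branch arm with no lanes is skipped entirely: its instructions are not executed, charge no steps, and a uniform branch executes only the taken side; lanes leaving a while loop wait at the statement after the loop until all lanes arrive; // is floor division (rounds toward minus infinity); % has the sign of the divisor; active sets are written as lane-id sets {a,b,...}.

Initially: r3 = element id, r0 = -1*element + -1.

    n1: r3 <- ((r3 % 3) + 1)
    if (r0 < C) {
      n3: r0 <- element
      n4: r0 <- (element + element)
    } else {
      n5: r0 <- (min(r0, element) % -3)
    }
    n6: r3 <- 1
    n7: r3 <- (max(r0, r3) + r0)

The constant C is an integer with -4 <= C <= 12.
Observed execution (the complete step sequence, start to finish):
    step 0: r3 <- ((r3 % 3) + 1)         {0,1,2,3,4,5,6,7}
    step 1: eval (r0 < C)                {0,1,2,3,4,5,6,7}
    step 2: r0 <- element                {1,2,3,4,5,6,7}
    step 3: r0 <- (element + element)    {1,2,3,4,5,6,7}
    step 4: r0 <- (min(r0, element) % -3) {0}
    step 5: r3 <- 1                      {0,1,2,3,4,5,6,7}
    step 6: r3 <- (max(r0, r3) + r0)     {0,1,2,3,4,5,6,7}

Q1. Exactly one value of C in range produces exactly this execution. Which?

Answer: C = -1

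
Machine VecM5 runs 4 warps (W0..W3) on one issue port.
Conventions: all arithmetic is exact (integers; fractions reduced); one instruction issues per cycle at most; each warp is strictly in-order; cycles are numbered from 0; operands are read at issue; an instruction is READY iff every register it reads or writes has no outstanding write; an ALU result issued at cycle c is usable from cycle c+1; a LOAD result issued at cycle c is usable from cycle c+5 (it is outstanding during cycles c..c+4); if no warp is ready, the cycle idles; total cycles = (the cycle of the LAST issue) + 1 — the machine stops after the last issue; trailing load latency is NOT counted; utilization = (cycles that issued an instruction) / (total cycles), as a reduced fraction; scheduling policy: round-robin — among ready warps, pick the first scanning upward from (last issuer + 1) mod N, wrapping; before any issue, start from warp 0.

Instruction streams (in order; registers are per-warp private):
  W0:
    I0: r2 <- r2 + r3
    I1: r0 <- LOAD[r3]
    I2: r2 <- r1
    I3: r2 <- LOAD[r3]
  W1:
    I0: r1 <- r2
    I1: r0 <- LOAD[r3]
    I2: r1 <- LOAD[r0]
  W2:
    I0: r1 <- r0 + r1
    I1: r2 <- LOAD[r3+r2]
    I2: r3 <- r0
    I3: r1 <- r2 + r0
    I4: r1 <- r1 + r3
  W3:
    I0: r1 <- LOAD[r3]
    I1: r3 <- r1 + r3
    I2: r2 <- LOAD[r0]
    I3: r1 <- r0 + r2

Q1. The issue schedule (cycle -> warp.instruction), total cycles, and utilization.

cycle 0: W0.I0
cycle 1: W1.I0
cycle 2: W2.I0
cycle 3: W3.I0
cycle 4: W0.I1
cycle 5: W1.I1
cycle 6: W2.I1
cycle 7: W0.I2
cycle 8: W2.I2
cycle 9: W3.I1
cycle 10: W0.I3
cycle 11: W1.I2
cycle 12: W2.I3
cycle 13: W3.I2
cycle 14: W2.I4
cycle 15: idle
cycle 16: idle
cycle 17: idle
cycle 18: W3.I3

Answer: 19 cycles, utilization 16/19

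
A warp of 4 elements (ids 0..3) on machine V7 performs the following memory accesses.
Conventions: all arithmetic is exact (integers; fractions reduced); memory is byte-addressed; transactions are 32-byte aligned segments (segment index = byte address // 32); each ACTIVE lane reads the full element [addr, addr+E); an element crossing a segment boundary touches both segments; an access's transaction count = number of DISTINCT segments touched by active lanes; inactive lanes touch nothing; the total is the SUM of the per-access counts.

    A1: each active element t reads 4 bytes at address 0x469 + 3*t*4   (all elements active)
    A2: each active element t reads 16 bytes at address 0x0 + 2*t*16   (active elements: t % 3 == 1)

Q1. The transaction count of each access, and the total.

A1: 2 transactions
A2: 1 transaction

Answer: 2,1; total 3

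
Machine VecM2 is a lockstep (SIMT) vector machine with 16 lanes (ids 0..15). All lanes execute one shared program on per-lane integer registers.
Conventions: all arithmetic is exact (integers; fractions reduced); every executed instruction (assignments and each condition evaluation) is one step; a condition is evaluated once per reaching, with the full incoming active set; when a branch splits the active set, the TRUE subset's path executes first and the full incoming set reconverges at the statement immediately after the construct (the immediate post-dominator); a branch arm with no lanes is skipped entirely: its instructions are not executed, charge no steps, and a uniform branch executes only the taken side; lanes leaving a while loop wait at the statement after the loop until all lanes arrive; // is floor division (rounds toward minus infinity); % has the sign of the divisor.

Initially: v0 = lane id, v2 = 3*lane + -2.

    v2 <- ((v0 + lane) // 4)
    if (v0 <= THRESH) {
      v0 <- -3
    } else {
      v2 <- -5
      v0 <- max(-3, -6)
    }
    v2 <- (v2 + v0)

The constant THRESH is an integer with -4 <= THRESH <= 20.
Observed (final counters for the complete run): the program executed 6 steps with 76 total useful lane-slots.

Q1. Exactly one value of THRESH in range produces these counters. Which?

Answer: THRESH = 3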